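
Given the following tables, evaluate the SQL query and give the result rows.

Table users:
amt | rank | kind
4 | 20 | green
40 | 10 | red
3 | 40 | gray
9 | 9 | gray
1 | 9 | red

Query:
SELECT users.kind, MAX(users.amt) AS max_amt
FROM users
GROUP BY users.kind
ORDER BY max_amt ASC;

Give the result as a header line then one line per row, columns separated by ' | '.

== RESULT ==
users.kind | max_amt
green | 4
gray | 9
red | 40

Derivation:
After GROUP BY (3 rows):
users.kind | max_amt
green | 4
red | 40
gray | 9
After ORDER BY (3 rows):
users.kind | max_amt
green | 4
gray | 9
red | 40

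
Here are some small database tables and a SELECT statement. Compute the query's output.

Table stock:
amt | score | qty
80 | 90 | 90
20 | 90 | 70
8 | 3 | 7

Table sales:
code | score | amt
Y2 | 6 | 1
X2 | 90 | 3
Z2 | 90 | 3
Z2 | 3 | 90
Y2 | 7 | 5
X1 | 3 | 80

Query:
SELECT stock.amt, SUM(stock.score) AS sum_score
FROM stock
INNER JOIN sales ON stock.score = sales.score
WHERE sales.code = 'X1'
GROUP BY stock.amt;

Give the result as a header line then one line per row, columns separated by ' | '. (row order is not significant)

After JOIN sales (6 rows):
stock.amt | stock.score | stock.qty | sales.code | sales.score | sales.amt
80 | 90 | 90 | X2 | 90 | 3
80 | 90 | 90 | Z2 | 90 | 3
20 | 90 | 70 | X2 | 90 | 3
20 | 90 | 70 | Z2 | 90 | 3
8 | 3 | 7 | Z2 | 3 | 90
8 | 3 | 7 | X1 | 3 | 80
After WHERE (1 rows):
stock.amt | stock.score | stock.qty | sales.code | sales.score | sales.amt
8 | 3 | 7 | X1 | 3 | 80
After GROUP BY (1 rows):
stock.amt | sum_score
8 | 3

== RESULT ==
stock.amt | sum_score
8 | 3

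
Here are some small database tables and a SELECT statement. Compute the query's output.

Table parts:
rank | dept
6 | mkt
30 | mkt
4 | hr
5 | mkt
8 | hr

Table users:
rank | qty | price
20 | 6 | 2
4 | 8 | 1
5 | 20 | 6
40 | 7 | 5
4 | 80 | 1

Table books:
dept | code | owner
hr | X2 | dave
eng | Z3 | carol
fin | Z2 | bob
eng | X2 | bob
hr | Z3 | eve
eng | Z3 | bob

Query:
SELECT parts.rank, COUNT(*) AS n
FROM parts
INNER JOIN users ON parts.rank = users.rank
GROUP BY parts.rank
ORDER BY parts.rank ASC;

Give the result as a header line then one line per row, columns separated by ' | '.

After JOIN users (3 rows):
parts.rank | parts.dept | users.rank | users.qty | users.price
4 | hr | 4 | 8 | 1
4 | hr | 4 | 80 | 1
5 | mkt | 5 | 20 | 6
After GROUP BY (2 rows):
parts.rank | n
4 | 2
5 | 1
After ORDER BY (2 rows):
parts.rank | n
4 | 2
5 | 1

== RESULT ==
parts.rank | n
4 | 2
5 | 1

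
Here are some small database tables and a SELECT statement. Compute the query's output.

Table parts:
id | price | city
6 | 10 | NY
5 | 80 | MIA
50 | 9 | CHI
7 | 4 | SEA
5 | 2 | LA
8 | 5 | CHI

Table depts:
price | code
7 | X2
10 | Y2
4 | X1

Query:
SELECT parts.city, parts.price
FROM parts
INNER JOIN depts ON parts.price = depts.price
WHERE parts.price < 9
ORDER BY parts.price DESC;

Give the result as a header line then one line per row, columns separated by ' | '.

== RESULT ==
parts.city | parts.price
SEA | 4

Derivation:
After JOIN depts (2 rows):
parts.id | parts.price | parts.city | depts.price | depts.code
6 | 10 | NY | 10 | Y2
7 | 4 | SEA | 4 | X1
After WHERE (1 rows):
parts.id | parts.price | parts.city | depts.price | depts.code
7 | 4 | SEA | 4 | X1
After SELECT (1 rows):
parts.city | parts.price
SEA | 4
After ORDER BY (1 rows):
parts.city | parts.price
SEA | 4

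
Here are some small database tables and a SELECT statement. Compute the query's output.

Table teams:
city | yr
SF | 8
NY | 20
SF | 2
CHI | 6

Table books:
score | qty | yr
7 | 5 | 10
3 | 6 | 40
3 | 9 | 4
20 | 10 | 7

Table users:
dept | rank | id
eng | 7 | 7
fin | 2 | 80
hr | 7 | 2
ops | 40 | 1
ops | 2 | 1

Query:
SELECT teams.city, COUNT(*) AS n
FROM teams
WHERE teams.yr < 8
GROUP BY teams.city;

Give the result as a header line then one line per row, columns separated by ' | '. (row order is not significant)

After WHERE (2 rows):
teams.city | teams.yr
SF | 2
CHI | 6
After GROUP BY (2 rows):
teams.city | n
SF | 1
CHI | 1

== RESULT ==
teams.city | n
SF | 1
CHI | 1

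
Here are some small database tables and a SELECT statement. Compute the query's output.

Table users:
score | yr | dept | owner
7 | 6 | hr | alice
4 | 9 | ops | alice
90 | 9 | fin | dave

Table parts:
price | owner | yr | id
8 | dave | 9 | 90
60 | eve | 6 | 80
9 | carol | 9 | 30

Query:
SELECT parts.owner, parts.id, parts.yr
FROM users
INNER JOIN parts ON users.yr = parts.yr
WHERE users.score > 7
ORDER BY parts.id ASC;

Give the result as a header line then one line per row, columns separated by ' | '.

After JOIN parts (5 rows):
users.score | users.yr | users.dept | users.owner | parts.price | parts.owner | parts.yr | parts.id
7 | 6 | hr | alice | 60 | eve | 6 | 80
4 | 9 | ops | alice | 8 | dave | 9 | 90
4 | 9 | ops | alice | 9 | carol | 9 | 30
90 | 9 | fin | dave | 8 | dave | 9 | 90
90 | 9 | fin | dave | 9 | carol | 9 | 30
After WHERE (2 rows):
users.score | users.yr | users.dept | users.owner | parts.price | parts.owner | parts.yr | parts.id
90 | 9 | fin | dave | 8 | dave | 9 | 90
90 | 9 | fin | dave | 9 | carol | 9 | 30
After SELECT (2 rows):
parts.owner | parts.id | parts.yr
dave | 90 | 9
carol | 30 | 9
After ORDER BY (2 rows):
parts.owner | parts.id | parts.yr
carol | 30 | 9
dave | 90 | 9

== RESULT ==
parts.owner | parts.id | parts.yr
carol | 30 | 9
dave | 90 | 9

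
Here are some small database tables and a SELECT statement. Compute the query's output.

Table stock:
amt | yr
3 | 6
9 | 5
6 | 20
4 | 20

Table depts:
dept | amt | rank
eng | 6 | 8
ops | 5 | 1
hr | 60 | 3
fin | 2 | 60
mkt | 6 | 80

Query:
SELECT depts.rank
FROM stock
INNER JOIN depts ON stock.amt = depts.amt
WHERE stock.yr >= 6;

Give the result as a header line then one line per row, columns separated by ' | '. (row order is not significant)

== RESULT ==
depts.rank
8
80

Derivation:
After JOIN depts (2 rows):
stock.amt | stock.yr | depts.dept | depts.amt | depts.rank
6 | 20 | eng | 6 | 8
6 | 20 | mkt | 6 | 80
After WHERE (2 rows):
stock.amt | stock.yr | depts.dept | depts.amt | depts.rank
6 | 20 | eng | 6 | 8
6 | 20 | mkt | 6 | 80
After SELECT (2 rows):
depts.rank
8
80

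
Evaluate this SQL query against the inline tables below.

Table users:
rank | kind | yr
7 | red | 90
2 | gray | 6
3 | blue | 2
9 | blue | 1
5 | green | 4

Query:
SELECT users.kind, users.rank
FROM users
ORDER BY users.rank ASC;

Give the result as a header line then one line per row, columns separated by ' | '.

After SELECT (5 rows):
users.kind | users.rank
red | 7
gray | 2
blue | 3
blue | 9
green | 5
After ORDER BY (5 rows):
users.kind | users.rank
gray | 2
blue | 3
green | 5
red | 7
blue | 9

== RESULT ==
users.kind | users.rank
gray | 2
blue | 3
green | 5
red | 7
blue | 9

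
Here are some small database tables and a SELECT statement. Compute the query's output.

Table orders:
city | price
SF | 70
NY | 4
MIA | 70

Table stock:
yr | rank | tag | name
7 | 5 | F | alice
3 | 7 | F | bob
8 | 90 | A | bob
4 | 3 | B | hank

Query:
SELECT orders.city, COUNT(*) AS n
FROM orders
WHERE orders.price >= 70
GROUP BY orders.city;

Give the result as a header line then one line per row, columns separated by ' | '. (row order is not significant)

== RESULT ==
orders.city | n
SF | 1
MIA | 1

Derivation:
After WHERE (2 rows):
orders.city | orders.price
SF | 70
MIA | 70
After GROUP BY (2 rows):
orders.city | n
SF | 1
MIA | 1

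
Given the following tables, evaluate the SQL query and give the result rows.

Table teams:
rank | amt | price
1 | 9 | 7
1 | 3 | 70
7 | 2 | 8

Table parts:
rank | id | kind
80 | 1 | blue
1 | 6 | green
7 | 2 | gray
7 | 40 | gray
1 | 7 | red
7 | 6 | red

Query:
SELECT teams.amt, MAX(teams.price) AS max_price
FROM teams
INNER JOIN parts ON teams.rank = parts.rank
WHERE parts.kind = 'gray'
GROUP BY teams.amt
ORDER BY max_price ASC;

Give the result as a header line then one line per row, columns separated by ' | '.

After JOIN parts (7 rows):
teams.rank | teams.amt | teams.price | parts.rank | parts.id | parts.kind
1 | 9 | 7 | 1 | 6 | green
1 | 9 | 7 | 1 | 7 | red
1 | 3 | 70 | 1 | 6 | green
1 | 3 | 70 | 1 | 7 | red
7 | 2 | 8 | 7 | 2 | gray
7 | 2 | 8 | 7 | 40 | gray
7 | 2 | 8 | 7 | 6 | red
After WHERE (2 rows):
teams.rank | teams.amt | teams.price | parts.rank | parts.id | parts.kind
7 | 2 | 8 | 7 | 2 | gray
7 | 2 | 8 | 7 | 40 | gray
After GROUP BY (1 rows):
teams.amt | max_price
2 | 8
After ORDER BY (1 rows):
teams.amt | max_price
2 | 8

== RESULT ==
teams.amt | max_price
2 | 8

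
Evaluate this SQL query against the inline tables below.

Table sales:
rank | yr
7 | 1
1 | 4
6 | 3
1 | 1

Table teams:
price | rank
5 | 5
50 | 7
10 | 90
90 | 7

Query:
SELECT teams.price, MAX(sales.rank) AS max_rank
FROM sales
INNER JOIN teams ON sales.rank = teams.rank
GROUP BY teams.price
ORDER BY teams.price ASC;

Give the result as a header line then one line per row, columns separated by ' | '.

After JOIN teams (2 rows):
sales.rank | sales.yr | teams.price | teams.rank
7 | 1 | 50 | 7
7 | 1 | 90 | 7
After GROUP BY (2 rows):
teams.price | max_rank
50 | 7
90 | 7
After ORDER BY (2 rows):
teams.price | max_rank
50 | 7
90 | 7

== RESULT ==
teams.price | max_rank
50 | 7
90 | 7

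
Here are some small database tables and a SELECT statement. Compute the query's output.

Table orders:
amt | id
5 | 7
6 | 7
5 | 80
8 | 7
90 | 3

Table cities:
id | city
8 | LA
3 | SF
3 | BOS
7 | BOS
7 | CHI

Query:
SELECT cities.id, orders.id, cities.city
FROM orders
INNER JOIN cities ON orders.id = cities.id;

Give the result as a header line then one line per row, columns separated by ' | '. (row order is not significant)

After JOIN cities (8 rows):
orders.amt | orders.id | cities.id | cities.city
5 | 7 | 7 | BOS
5 | 7 | 7 | CHI
6 | 7 | 7 | BOS
6 | 7 | 7 | CHI
8 | 7 | 7 | BOS
8 | 7 | 7 | CHI
90 | 3 | 3 | SF
90 | 3 | 3 | BOS
After SELECT (8 rows):
cities.id | orders.id | cities.city
7 | 7 | BOS
7 | 7 | CHI
7 | 7 | BOS
7 | 7 | CHI
7 | 7 | BOS
7 | 7 | CHI
3 | 3 | SF
3 | 3 | BOS

== RESULT ==
cities.id | orders.id | cities.city
7 | 7 | BOS
7 | 7 | CHI
7 | 7 | BOS
7 | 7 | CHI
7 | 7 | BOS
7 | 7 | CHI
3 | 3 | SF
3 | 3 | BOS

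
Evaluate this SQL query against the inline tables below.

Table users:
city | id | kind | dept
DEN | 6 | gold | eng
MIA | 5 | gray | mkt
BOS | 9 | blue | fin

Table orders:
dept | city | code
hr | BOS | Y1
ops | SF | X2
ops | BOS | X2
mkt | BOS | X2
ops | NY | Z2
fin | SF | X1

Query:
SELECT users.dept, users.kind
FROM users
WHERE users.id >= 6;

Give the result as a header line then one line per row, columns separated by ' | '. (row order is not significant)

== RESULT ==
users.dept | users.kind
eng | gold
fin | blue

Derivation:
After WHERE (2 rows):
users.city | users.id | users.kind | users.dept
DEN | 6 | gold | eng
BOS | 9 | blue | fin
After SELECT (2 rows):
users.dept | users.kind
eng | gold
fin | blue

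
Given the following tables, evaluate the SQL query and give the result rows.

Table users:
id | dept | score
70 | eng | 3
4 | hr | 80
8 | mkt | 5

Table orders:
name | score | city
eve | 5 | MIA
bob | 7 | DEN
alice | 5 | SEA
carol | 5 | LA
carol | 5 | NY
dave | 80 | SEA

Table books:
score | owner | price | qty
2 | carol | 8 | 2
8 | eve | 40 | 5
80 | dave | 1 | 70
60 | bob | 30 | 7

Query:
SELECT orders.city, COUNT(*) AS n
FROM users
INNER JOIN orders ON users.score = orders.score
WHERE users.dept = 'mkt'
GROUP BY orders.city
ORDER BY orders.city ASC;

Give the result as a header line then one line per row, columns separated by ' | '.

== RESULT ==
orders.city | n
LA | 1
MIA | 1
NY | 1
SEA | 1

Derivation:
After JOIN orders (5 rows):
users.id | users.dept | users.score | orders.name | orders.score | orders.city
4 | hr | 80 | dave | 80 | SEA
8 | mkt | 5 | eve | 5 | MIA
8 | mkt | 5 | alice | 5 | SEA
8 | mkt | 5 | carol | 5 | LA
8 | mkt | 5 | carol | 5 | NY
After WHERE (4 rows):
users.id | users.dept | users.score | orders.name | orders.score | orders.city
8 | mkt | 5 | eve | 5 | MIA
8 | mkt | 5 | alice | 5 | SEA
8 | mkt | 5 | carol | 5 | LA
8 | mkt | 5 | carol | 5 | NY
After GROUP BY (4 rows):
orders.city | n
MIA | 1
SEA | 1
LA | 1
NY | 1
After ORDER BY (4 rows):
orders.city | n
LA | 1
MIA | 1
NY | 1
SEA | 1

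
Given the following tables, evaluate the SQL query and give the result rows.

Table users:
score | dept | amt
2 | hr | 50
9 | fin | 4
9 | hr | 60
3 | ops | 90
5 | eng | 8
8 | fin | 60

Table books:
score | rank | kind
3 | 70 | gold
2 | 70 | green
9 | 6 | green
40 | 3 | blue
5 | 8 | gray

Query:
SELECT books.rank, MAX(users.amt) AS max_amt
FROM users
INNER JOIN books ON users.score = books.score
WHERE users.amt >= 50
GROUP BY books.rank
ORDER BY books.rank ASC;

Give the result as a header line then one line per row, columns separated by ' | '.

== RESULT ==
books.rank | max_amt
6 | 60
70 | 90

Derivation:
After JOIN books (5 rows):
users.score | users.dept | users.amt | books.score | books.rank | books.kind
2 | hr | 50 | 2 | 70 | green
9 | fin | 4 | 9 | 6 | green
9 | hr | 60 | 9 | 6 | green
3 | ops | 90 | 3 | 70 | gold
5 | eng | 8 | 5 | 8 | gray
After WHERE (3 rows):
users.score | users.dept | users.amt | books.score | books.rank | books.kind
2 | hr | 50 | 2 | 70 | green
9 | hr | 60 | 9 | 6 | green
3 | ops | 90 | 3 | 70 | gold
After GROUP BY (2 rows):
books.rank | max_amt
70 | 90
6 | 60
After ORDER BY (2 rows):
books.rank | max_amt
6 | 60
70 | 90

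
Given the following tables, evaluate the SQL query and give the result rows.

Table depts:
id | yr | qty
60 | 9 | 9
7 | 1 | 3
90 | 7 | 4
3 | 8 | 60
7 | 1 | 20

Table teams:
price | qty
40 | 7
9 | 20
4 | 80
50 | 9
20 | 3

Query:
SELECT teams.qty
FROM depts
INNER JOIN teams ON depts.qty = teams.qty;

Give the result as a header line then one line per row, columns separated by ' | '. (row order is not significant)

== RESULT ==
teams.qty
9
3
20

Derivation:
After JOIN teams (3 rows):
depts.id | depts.yr | depts.qty | teams.price | teams.qty
60 | 9 | 9 | 50 | 9
7 | 1 | 3 | 20 | 3
7 | 1 | 20 | 9 | 20
After SELECT (3 rows):
teams.qty
9
3
20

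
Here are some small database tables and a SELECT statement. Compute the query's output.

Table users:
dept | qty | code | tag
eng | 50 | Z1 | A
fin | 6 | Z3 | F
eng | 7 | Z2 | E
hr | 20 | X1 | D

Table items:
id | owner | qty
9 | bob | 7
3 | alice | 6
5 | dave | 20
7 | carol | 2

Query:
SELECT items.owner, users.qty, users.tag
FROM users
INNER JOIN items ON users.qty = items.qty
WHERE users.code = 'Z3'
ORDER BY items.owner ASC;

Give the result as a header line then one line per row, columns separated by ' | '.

After JOIN items (3 rows):
users.dept | users.qty | users.code | users.tag | items.id | items.owner | items.qty
fin | 6 | Z3 | F | 3 | alice | 6
eng | 7 | Z2 | E | 9 | bob | 7
hr | 20 | X1 | D | 5 | dave | 20
After WHERE (1 rows):
users.dept | users.qty | users.code | users.tag | items.id | items.owner | items.qty
fin | 6 | Z3 | F | 3 | alice | 6
After SELECT (1 rows):
items.owner | users.qty | users.tag
alice | 6 | F
After ORDER BY (1 rows):
items.owner | users.qty | users.tag
alice | 6 | F

== RESULT ==
items.owner | users.qty | users.tag
alice | 6 | F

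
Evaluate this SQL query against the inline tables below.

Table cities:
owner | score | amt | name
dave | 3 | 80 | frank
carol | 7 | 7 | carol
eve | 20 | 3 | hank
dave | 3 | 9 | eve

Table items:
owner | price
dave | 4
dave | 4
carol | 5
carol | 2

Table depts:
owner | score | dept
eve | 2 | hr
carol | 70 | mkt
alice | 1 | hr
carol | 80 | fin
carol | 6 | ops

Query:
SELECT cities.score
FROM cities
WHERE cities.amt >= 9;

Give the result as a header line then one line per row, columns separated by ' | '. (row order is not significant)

After WHERE (2 rows):
cities.owner | cities.score | cities.amt | cities.name
dave | 3 | 80 | frank
dave | 3 | 9 | eve
After SELECT (2 rows):
cities.score
3
3

== RESULT ==
cities.score
3
3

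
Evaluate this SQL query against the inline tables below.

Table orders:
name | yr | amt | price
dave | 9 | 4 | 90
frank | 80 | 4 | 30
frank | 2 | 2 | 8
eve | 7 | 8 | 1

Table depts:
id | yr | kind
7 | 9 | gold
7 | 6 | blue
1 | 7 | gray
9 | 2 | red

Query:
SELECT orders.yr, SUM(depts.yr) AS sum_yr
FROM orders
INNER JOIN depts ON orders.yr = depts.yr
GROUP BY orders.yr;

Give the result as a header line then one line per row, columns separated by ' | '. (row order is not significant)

== RESULT ==
orders.yr | sum_yr
9 | 9
2 | 2
7 | 7

Derivation:
After JOIN depts (3 rows):
orders.name | orders.yr | orders.amt | orders.price | depts.id | depts.yr | depts.kind
dave | 9 | 4 | 90 | 7 | 9 | gold
frank | 2 | 2 | 8 | 9 | 2 | red
eve | 7 | 8 | 1 | 1 | 7 | gray
After GROUP BY (3 rows):
orders.yr | sum_yr
9 | 9
2 | 2
7 | 7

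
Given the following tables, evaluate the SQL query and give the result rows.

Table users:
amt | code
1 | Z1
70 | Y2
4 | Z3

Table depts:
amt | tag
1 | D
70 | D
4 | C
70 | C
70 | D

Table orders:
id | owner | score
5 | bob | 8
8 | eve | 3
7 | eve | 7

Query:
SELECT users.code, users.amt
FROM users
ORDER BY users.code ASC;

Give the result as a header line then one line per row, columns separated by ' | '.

== RESULT ==
users.code | users.amt
Y2 | 70
Z1 | 1
Z3 | 4

Derivation:
After SELECT (3 rows):
users.code | users.amt
Z1 | 1
Y2 | 70
Z3 | 4
After ORDER BY (3 rows):
users.code | users.amt
Y2 | 70
Z1 | 1
Z3 | 4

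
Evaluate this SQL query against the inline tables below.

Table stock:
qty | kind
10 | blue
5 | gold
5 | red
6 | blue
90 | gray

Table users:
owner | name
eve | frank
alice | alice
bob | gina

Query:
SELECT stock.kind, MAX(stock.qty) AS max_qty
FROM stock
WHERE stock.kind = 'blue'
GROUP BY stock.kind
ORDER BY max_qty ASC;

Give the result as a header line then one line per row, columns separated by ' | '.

== RESULT ==
stock.kind | max_qty
blue | 10

Derivation:
After WHERE (2 rows):
stock.qty | stock.kind
10 | blue
6 | blue
After GROUP BY (1 rows):
stock.kind | max_qty
blue | 10
After ORDER BY (1 rows):
stock.kind | max_qty
blue | 10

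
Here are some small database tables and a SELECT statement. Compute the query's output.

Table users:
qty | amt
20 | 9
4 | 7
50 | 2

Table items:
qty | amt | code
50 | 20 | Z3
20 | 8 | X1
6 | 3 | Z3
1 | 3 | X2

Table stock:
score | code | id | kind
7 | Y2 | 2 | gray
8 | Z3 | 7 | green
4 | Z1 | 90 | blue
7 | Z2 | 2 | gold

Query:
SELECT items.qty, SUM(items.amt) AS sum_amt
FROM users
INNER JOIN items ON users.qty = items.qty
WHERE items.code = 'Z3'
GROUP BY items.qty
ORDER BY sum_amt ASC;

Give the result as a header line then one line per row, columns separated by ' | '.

== RESULT ==
items.qty | sum_amt
50 | 20

Derivation:
After JOIN items (2 rows):
users.qty | users.amt | items.qty | items.amt | items.code
20 | 9 | 20 | 8 | X1
50 | 2 | 50 | 20 | Z3
After WHERE (1 rows):
users.qty | users.amt | items.qty | items.amt | items.code
50 | 2 | 50 | 20 | Z3
After GROUP BY (1 rows):
items.qty | sum_amt
50 | 20
After ORDER BY (1 rows):
items.qty | sum_amt
50 | 20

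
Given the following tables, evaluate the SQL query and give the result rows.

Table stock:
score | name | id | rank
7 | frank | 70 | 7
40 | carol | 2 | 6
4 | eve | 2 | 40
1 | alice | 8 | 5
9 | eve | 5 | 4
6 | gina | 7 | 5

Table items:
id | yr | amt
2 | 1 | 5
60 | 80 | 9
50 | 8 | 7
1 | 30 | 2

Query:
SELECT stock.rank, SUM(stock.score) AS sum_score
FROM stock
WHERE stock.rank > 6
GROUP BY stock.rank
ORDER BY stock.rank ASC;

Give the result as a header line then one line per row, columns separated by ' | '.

After WHERE (2 rows):
stock.score | stock.name | stock.id | stock.rank
7 | frank | 70 | 7
4 | eve | 2 | 40
After GROUP BY (2 rows):
stock.rank | sum_score
7 | 7
40 | 4
After ORDER BY (2 rows):
stock.rank | sum_score
7 | 7
40 | 4

== RESULT ==
stock.rank | sum_score
7 | 7
40 | 4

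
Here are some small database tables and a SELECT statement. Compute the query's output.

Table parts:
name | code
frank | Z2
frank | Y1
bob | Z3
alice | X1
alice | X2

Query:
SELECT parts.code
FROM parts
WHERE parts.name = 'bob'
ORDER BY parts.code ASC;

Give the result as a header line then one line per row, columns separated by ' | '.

After WHERE (1 rows):
parts.name | parts.code
bob | Z3
After SELECT (1 rows):
parts.code
Z3
After ORDER BY (1 rows):
parts.code
Z3

== RESULT ==
parts.code
Z3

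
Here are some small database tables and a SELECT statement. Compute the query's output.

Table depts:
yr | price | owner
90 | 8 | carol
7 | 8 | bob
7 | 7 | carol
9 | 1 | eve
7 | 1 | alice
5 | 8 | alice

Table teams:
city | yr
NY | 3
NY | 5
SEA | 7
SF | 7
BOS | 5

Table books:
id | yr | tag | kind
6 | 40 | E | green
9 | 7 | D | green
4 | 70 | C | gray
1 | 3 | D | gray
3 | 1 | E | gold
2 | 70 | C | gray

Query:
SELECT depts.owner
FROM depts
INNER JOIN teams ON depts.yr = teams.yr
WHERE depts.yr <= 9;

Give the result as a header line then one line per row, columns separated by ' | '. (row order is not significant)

== RESULT ==
depts.owner
bob
bob
carol
carol
alice
alice
alice
alice

Derivation:
After JOIN teams (8 rows):
depts.yr | depts.price | depts.owner | teams.city | teams.yr
7 | 8 | bob | SEA | 7
7 | 8 | bob | SF | 7
7 | 7 | carol | SEA | 7
7 | 7 | carol | SF | 7
7 | 1 | alice | SEA | 7
7 | 1 | alice | SF | 7
5 | 8 | alice | NY | 5
5 | 8 | alice | BOS | 5
After WHERE (8 rows):
depts.yr | depts.price | depts.owner | teams.city | teams.yr
7 | 8 | bob | SEA | 7
7 | 8 | bob | SF | 7
7 | 7 | carol | SEA | 7
7 | 7 | carol | SF | 7
7 | 1 | alice | SEA | 7
7 | 1 | alice | SF | 7
5 | 8 | alice | NY | 5
5 | 8 | alice | BOS | 5
After SELECT (8 rows):
depts.owner
bob
bob
carol
carol
alice
alice
alice
alice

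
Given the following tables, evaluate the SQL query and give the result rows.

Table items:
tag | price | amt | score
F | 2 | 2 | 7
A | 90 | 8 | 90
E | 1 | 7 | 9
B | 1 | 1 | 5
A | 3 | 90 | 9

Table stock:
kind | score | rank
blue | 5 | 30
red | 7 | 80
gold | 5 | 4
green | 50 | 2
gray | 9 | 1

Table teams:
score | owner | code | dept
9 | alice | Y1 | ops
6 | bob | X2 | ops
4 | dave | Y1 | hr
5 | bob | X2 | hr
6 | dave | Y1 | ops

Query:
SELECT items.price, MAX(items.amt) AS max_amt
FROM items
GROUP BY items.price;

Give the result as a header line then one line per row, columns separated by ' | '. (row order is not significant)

After GROUP BY (4 rows):
items.price | max_amt
2 | 2
90 | 8
1 | 7
3 | 90

== RESULT ==
items.price | max_amt
2 | 2
90 | 8
1 | 7
3 | 90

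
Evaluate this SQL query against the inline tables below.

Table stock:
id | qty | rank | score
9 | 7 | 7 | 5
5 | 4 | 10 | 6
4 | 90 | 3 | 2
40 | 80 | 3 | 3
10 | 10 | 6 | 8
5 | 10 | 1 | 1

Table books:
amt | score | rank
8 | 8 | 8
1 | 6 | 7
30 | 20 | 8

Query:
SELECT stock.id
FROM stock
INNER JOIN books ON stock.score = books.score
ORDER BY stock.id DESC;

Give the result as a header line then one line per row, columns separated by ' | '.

After JOIN books (2 rows):
stock.id | stock.qty | stock.rank | stock.score | books.amt | books.score | books.rank
5 | 4 | 10 | 6 | 1 | 6 | 7
10 | 10 | 6 | 8 | 8 | 8 | 8
After SELECT (2 rows):
stock.id
5
10
After ORDER BY (2 rows):
stock.id
10
5

== RESULT ==
stock.id
10
5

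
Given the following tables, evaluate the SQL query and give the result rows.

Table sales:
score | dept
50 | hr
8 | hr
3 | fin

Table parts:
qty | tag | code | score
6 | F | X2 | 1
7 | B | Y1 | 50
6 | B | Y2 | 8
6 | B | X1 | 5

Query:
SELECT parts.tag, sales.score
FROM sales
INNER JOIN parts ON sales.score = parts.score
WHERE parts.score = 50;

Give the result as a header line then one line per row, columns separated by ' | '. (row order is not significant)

After JOIN parts (2 rows):
sales.score | sales.dept | parts.qty | parts.tag | parts.code | parts.score
50 | hr | 7 | B | Y1 | 50
8 | hr | 6 | B | Y2 | 8
After WHERE (1 rows):
sales.score | sales.dept | parts.qty | parts.tag | parts.code | parts.score
50 | hr | 7 | B | Y1 | 50
After SELECT (1 rows):
parts.tag | sales.score
B | 50

== RESULT ==
parts.tag | sales.score
B | 50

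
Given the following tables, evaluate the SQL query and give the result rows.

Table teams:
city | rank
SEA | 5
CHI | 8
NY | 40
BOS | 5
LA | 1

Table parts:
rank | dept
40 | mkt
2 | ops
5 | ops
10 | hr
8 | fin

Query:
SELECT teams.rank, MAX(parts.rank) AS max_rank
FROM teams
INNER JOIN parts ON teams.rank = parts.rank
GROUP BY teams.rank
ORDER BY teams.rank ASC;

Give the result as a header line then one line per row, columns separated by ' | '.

After JOIN parts (4 rows):
teams.city | teams.rank | parts.rank | parts.dept
SEA | 5 | 5 | ops
CHI | 8 | 8 | fin
NY | 40 | 40 | mkt
BOS | 5 | 5 | ops
After GROUP BY (3 rows):
teams.rank | max_rank
5 | 5
8 | 8
40 | 40
After ORDER BY (3 rows):
teams.rank | max_rank
5 | 5
8 | 8
40 | 40

== RESULT ==
teams.rank | max_rank
5 | 5
8 | 8
40 | 40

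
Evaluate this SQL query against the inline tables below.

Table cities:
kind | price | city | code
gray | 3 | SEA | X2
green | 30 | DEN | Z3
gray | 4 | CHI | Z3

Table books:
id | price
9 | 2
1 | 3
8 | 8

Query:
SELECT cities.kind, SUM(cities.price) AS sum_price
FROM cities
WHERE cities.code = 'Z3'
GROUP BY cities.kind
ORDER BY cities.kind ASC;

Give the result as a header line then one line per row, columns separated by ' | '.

== RESULT ==
cities.kind | sum_price
gray | 4
green | 30

Derivation:
After WHERE (2 rows):
cities.kind | cities.price | cities.city | cities.code
green | 30 | DEN | Z3
gray | 4 | CHI | Z3
After GROUP BY (2 rows):
cities.kind | sum_price
green | 30
gray | 4
After ORDER BY (2 rows):
cities.kind | sum_price
gray | 4
green | 30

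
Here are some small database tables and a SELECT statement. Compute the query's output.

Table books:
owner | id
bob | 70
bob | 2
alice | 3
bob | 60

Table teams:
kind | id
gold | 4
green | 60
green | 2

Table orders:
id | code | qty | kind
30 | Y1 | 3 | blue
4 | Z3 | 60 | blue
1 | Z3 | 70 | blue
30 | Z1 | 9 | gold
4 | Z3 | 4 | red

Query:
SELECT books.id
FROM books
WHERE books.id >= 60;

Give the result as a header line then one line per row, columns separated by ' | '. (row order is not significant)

After WHERE (2 rows):
books.owner | books.id
bob | 70
bob | 60
After SELECT (2 rows):
books.id
70
60

== RESULT ==
books.id
70
60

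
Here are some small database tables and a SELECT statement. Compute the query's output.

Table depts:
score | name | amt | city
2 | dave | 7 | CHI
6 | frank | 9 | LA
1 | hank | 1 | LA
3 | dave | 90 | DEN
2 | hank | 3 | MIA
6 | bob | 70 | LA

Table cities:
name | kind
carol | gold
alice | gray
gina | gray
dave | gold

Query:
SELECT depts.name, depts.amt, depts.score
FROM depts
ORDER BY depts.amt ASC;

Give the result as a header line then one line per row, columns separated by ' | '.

== RESULT ==
depts.name | depts.amt | depts.score
hank | 1 | 1
hank | 3 | 2
dave | 7 | 2
frank | 9 | 6
bob | 70 | 6
dave | 90 | 3

Derivation:
After SELECT (6 rows):
depts.name | depts.amt | depts.score
dave | 7 | 2
frank | 9 | 6
hank | 1 | 1
dave | 90 | 3
hank | 3 | 2
bob | 70 | 6
After ORDER BY (6 rows):
depts.name | depts.amt | depts.score
hank | 1 | 1
hank | 3 | 2
dave | 7 | 2
frank | 9 | 6
bob | 70 | 6
dave | 90 | 3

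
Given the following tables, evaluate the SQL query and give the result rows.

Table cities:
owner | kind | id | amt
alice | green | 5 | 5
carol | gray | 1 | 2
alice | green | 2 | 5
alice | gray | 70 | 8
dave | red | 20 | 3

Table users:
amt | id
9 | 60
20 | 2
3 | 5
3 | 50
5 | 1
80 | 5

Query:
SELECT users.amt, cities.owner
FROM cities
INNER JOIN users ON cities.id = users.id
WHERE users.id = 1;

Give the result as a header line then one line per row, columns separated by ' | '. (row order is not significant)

== RESULT ==
users.amt | cities.owner
5 | carol

Derivation:
After JOIN users (4 rows):
cities.owner | cities.kind | cities.id | cities.amt | users.amt | users.id
alice | green | 5 | 5 | 3 | 5
alice | green | 5 | 5 | 80 | 5
carol | gray | 1 | 2 | 5 | 1
alice | green | 2 | 5 | 20 | 2
After WHERE (1 rows):
cities.owner | cities.kind | cities.id | cities.amt | users.amt | users.id
carol | gray | 1 | 2 | 5 | 1
After SELECT (1 rows):
users.amt | cities.owner
5 | carol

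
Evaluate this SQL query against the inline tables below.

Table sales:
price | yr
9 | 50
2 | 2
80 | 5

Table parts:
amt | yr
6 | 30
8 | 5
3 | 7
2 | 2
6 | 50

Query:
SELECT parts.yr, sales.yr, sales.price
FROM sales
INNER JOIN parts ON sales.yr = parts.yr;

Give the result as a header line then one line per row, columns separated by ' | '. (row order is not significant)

After JOIN parts (3 rows):
sales.price | sales.yr | parts.amt | parts.yr
9 | 50 | 6 | 50
2 | 2 | 2 | 2
80 | 5 | 8 | 5
After SELECT (3 rows):
parts.yr | sales.yr | sales.price
50 | 50 | 9
2 | 2 | 2
5 | 5 | 80

== RESULT ==
parts.yr | sales.yr | sales.price
50 | 50 | 9
2 | 2 | 2
5 | 5 | 80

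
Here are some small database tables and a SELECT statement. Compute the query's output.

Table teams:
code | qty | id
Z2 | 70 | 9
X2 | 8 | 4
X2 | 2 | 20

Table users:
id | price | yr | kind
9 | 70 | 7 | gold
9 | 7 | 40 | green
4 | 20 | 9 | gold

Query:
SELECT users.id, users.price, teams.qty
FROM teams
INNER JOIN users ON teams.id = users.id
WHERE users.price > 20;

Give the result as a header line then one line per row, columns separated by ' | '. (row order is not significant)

== RESULT ==
users.id | users.price | teams.qty
9 | 70 | 70

Derivation:
After JOIN users (3 rows):
teams.code | teams.qty | teams.id | users.id | users.price | users.yr | users.kind
Z2 | 70 | 9 | 9 | 70 | 7 | gold
Z2 | 70 | 9 | 9 | 7 | 40 | green
X2 | 8 | 4 | 4 | 20 | 9 | gold
After WHERE (1 rows):
teams.code | teams.qty | teams.id | users.id | users.price | users.yr | users.kind
Z2 | 70 | 9 | 9 | 70 | 7 | gold
After SELECT (1 rows):
users.id | users.price | teams.qty
9 | 70 | 70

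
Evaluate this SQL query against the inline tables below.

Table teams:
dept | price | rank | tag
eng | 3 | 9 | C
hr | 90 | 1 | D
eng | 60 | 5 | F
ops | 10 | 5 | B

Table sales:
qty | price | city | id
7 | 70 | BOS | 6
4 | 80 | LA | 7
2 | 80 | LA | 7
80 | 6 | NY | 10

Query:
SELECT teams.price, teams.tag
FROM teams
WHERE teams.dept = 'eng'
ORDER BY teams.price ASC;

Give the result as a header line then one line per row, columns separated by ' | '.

After WHERE (2 rows):
teams.dept | teams.price | teams.rank | teams.tag
eng | 3 | 9 | C
eng | 60 | 5 | F
After SELECT (2 rows):
teams.price | teams.tag
3 | C
60 | F
After ORDER BY (2 rows):
teams.price | teams.tag
3 | C
60 | F

== RESULT ==
teams.price | teams.tag
3 | C
60 | F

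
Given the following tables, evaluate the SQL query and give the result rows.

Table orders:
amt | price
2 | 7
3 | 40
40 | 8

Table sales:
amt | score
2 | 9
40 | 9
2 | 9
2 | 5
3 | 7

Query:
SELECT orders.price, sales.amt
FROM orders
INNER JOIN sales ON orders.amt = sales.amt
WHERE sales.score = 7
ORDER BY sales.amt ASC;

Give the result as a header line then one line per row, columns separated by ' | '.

== RESULT ==
orders.price | sales.amt
40 | 3

Derivation:
After JOIN sales (5 rows):
orders.amt | orders.price | sales.amt | sales.score
2 | 7 | 2 | 9
2 | 7 | 2 | 9
2 | 7 | 2 | 5
3 | 40 | 3 | 7
40 | 8 | 40 | 9
After WHERE (1 rows):
orders.amt | orders.price | sales.amt | sales.score
3 | 40 | 3 | 7
After SELECT (1 rows):
orders.price | sales.amt
40 | 3
After ORDER BY (1 rows):
orders.price | sales.amt
40 | 3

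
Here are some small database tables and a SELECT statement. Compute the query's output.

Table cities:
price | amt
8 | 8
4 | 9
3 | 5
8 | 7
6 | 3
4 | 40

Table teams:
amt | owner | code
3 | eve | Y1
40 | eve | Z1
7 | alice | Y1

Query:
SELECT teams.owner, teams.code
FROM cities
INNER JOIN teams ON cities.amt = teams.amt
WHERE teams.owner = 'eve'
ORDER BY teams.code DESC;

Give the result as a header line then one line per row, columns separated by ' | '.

== RESULT ==
teams.owner | teams.code
eve | Z1
eve | Y1

Derivation:
After JOIN teams (3 rows):
cities.price | cities.amt | teams.amt | teams.owner | teams.code
8 | 7 | 7 | alice | Y1
6 | 3 | 3 | eve | Y1
4 | 40 | 40 | eve | Z1
After WHERE (2 rows):
cities.price | cities.amt | teams.amt | teams.owner | teams.code
6 | 3 | 3 | eve | Y1
4 | 40 | 40 | eve | Z1
After SELECT (2 rows):
teams.owner | teams.code
eve | Y1
eve | Z1
After ORDER BY (2 rows):
teams.owner | teams.code
eve | Z1
eve | Y1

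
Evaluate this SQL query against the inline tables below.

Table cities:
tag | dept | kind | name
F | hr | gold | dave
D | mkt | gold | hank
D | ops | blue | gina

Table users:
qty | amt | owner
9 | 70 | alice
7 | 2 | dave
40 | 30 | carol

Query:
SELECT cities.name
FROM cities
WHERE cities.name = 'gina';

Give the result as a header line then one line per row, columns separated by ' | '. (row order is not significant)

== RESULT ==
cities.name
gina

Derivation:
After WHERE (1 rows):
cities.tag | cities.dept | cities.kind | cities.name
D | ops | blue | gina
After SELECT (1 rows):
cities.name
gina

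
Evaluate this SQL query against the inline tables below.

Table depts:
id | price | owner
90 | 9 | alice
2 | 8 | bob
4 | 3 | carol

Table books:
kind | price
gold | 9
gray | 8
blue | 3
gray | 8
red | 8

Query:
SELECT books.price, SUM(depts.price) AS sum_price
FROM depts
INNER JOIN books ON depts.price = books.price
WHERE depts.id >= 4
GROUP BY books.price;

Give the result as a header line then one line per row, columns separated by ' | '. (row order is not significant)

After JOIN books (5 rows):
depts.id | depts.price | depts.owner | books.kind | books.price
90 | 9 | alice | gold | 9
2 | 8 | bob | gray | 8
2 | 8 | bob | gray | 8
2 | 8 | bob | red | 8
4 | 3 | carol | blue | 3
After WHERE (2 rows):
depts.id | depts.price | depts.owner | books.kind | books.price
90 | 9 | alice | gold | 9
4 | 3 | carol | blue | 3
After GROUP BY (2 rows):
books.price | sum_price
9 | 9
3 | 3

== RESULT ==
books.price | sum_price
9 | 9
3 | 3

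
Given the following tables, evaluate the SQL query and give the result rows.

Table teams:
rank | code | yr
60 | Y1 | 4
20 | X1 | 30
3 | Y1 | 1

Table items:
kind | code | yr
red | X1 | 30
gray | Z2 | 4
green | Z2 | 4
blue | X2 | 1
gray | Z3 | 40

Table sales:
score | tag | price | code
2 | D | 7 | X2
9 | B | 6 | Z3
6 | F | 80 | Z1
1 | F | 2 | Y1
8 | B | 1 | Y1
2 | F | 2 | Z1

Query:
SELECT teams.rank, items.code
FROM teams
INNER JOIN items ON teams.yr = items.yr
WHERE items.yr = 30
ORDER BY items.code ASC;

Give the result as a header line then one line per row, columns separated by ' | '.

== RESULT ==
teams.rank | items.code
20 | X1

Derivation:
After JOIN items (4 rows):
teams.rank | teams.code | teams.yr | items.kind | items.code | items.yr
60 | Y1 | 4 | gray | Z2 | 4
60 | Y1 | 4 | green | Z2 | 4
20 | X1 | 30 | red | X1 | 30
3 | Y1 | 1 | blue | X2 | 1
After WHERE (1 rows):
teams.rank | teams.code | teams.yr | items.kind | items.code | items.yr
20 | X1 | 30 | red | X1 | 30
After SELECT (1 rows):
teams.rank | items.code
20 | X1
After ORDER BY (1 rows):
teams.rank | items.code
20 | X1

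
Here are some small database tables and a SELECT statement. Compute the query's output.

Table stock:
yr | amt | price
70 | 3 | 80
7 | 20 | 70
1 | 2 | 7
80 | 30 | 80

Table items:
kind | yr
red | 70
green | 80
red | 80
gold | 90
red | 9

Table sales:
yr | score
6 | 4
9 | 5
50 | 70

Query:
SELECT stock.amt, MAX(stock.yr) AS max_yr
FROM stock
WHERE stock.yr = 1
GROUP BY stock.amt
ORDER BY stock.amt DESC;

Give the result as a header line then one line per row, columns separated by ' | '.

After WHERE (1 rows):
stock.yr | stock.amt | stock.price
1 | 2 | 7
After GROUP BY (1 rows):
stock.amt | max_yr
2 | 1
After ORDER BY (1 rows):
stock.amt | max_yr
2 | 1

== RESULT ==
stock.amt | max_yr
2 | 1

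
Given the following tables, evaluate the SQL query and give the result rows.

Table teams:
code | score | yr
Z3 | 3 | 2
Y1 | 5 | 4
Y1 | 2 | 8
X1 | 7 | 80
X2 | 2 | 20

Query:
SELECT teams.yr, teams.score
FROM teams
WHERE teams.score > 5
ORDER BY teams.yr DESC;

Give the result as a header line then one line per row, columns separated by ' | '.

After WHERE (1 rows):
teams.code | teams.score | teams.yr
X1 | 7 | 80
After SELECT (1 rows):
teams.yr | teams.score
80 | 7
After ORDER BY (1 rows):
teams.yr | teams.score
80 | 7

== RESULT ==
teams.yr | teams.score
80 | 7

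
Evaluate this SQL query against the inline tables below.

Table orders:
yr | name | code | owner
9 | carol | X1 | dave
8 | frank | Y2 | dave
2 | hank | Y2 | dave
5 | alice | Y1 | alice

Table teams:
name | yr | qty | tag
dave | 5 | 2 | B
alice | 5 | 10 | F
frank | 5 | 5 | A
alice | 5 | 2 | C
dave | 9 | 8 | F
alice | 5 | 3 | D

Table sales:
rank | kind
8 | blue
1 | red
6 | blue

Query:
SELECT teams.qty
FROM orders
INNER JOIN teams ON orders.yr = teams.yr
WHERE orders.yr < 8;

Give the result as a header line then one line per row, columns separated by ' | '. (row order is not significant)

After JOIN teams (6 rows):
orders.yr | orders.name | orders.code | orders.owner | teams.name | teams.yr | teams.qty | teams.tag
9 | carol | X1 | dave | dave | 9 | 8 | F
5 | alice | Y1 | alice | dave | 5 | 2 | B
5 | alice | Y1 | alice | alice | 5 | 10 | F
5 | alice | Y1 | alice | frank | 5 | 5 | A
5 | alice | Y1 | alice | alice | 5 | 2 | C
5 | alice | Y1 | alice | alice | 5 | 3 | D
After WHERE (5 rows):
orders.yr | orders.name | orders.code | orders.owner | teams.name | teams.yr | teams.qty | teams.tag
5 | alice | Y1 | alice | dave | 5 | 2 | B
5 | alice | Y1 | alice | alice | 5 | 10 | F
5 | alice | Y1 | alice | frank | 5 | 5 | A
5 | alice | Y1 | alice | alice | 5 | 2 | C
5 | alice | Y1 | alice | alice | 5 | 3 | D
After SELECT (5 rows):
teams.qty
2
10
5
2
3

== RESULT ==
teams.qty
2
10
5
2
3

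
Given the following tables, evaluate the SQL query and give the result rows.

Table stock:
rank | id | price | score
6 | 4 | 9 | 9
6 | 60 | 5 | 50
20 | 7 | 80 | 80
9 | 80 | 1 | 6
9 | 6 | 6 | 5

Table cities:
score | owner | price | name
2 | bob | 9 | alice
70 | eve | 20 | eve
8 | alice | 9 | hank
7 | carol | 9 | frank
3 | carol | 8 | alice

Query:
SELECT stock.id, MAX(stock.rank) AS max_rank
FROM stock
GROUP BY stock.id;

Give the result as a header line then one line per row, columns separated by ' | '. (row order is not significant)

After GROUP BY (5 rows):
stock.id | max_rank
4 | 6
60 | 6
7 | 20
80 | 9
6 | 9

== RESULT ==
stock.id | max_rank
4 | 6
60 | 6
7 | 20
80 | 9
6 | 9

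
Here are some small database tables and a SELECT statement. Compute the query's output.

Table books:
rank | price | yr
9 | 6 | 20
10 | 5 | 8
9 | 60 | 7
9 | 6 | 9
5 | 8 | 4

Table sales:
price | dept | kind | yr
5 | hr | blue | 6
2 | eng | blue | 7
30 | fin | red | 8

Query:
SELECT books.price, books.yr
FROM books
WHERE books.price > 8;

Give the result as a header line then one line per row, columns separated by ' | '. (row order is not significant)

After WHERE (1 rows):
books.rank | books.price | books.yr
9 | 60 | 7
After SELECT (1 rows):
books.price | books.yr
60 | 7

== RESULT ==
books.price | books.yr
60 | 7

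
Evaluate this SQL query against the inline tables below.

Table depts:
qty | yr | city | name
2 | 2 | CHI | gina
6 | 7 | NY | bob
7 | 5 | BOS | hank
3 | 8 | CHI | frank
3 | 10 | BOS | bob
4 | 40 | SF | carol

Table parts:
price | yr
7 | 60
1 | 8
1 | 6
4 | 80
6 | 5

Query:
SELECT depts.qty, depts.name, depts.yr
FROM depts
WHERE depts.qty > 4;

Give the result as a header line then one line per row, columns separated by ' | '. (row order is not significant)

== RESULT ==
depts.qty | depts.name | depts.yr
6 | bob | 7
7 | hank | 5

Derivation:
After WHERE (2 rows):
depts.qty | depts.yr | depts.city | depts.name
6 | 7 | NY | bob
7 | 5 | BOS | hank
After SELECT (2 rows):
depts.qty | depts.name | depts.yr
6 | bob | 7
7 | hank | 5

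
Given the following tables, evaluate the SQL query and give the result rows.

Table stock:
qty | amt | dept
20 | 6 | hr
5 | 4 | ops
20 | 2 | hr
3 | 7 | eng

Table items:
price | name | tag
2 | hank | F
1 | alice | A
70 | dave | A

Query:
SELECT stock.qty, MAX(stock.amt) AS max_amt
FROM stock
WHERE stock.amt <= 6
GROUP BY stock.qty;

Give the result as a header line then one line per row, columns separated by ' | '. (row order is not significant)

== RESULT ==
stock.qty | max_amt
20 | 6
5 | 4

Derivation:
After WHERE (3 rows):
stock.qty | stock.amt | stock.dept
20 | 6 | hr
5 | 4 | ops
20 | 2 | hr
After GROUP BY (2 rows):
stock.qty | max_amt
20 | 6
5 | 4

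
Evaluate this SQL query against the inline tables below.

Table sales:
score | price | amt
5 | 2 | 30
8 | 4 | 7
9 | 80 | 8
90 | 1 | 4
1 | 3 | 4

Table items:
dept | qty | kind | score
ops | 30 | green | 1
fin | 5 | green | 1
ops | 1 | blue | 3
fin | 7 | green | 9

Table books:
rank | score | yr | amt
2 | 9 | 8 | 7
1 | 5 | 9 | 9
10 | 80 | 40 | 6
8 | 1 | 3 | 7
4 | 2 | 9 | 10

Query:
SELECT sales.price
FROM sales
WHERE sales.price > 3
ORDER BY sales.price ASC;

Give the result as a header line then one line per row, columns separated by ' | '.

After WHERE (2 rows):
sales.score | sales.price | sales.amt
8 | 4 | 7
9 | 80 | 8
After SELECT (2 rows):
sales.price
4
80
After ORDER BY (2 rows):
sales.price
4
80

== RESULT ==
sales.price
4
80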